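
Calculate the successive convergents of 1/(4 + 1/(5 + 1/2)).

Using the convergent recurrence p_i = a_i*p_{i-1} + p_{i-2}, q_i = a_i*q_{i-1} + q_{i-2} with p_{-2}=0, p_{-1}=1, q_{-2}=1, q_{-1}=0:
  i=0: a_0=0, p_0 = 0*1 + 0 = 0, q_0 = 0*0 + 1 = 1.
  i=1: a_1=4, p_1 = 4*0 + 1 = 1, q_1 = 4*1 + 0 = 4.
  i=2: a_2=5, p_2 = 5*1 + 0 = 5, q_2 = 5*4 + 1 = 21.
  i=3: a_3=2, p_3 = 2*5 + 1 = 11, q_3 = 2*21 + 4 = 46.

0/1, 1/4, 5/21, 11/46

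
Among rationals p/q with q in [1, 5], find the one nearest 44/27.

8/5

Expand x = 44/27 as a continued fraction with the Euclidean algorithm:
  44 = 1*27 + 17, so a_0 = 1.
  27 = 1*17 + 10, so a_1 = 1.
  17 = 1*10 + 7, so a_2 = 1.
  10 = 1*7 + 3, so a_3 = 1.
  7 = 2*3 + 1, so a_4 = 2.
  3 = 3*1 + 0, so a_5 = 3.
so x = [1; 1, 1, 1, 2, 3].
Convergents (p_i = a_i*p_{i-1} + p_{i-2}, q_i = a_i*q_{i-1} + q_{i-2} with p_{-2}=0, p_{-1}=1, q_{-2}=1, q_{-1}=0), until the denominator exceeds 5:
  i=0: a_0=1, p_0 = 1*1 + 0 = 1, q_0 = 1*0 + 1 = 1.
  i=1: a_1=1, p_1 = 1*1 + 1 = 2, q_1 = 1*1 + 0 = 1.
  i=2: a_2=1, p_2 = 1*2 + 1 = 3, q_2 = 1*1 + 1 = 2.
  i=3: a_3=1, p_3 = 1*3 + 2 = 5, q_3 = 1*2 + 1 = 3.
  i=4: a_4=2, p_4 = 2*5 + 3 = 13, q_4 = 2*3 + 2 = 8.
q_4 = 8 > 5, so the last convergent with denominator <= 5 is p_3/q_3 = 5/3.
The closest fraction with denominator <= 5 is either p_3/q_3 or the intermediate fraction (k*p_3 + p_2)/(k*q_3 + q_2) with the largest k >= 1 whose denominator stays <= 5; these approach x as k grows, and every other convergent or intermediate fraction in range is farther away.
Largest k: floor((5 - q_2)/q_3) = floor((5 - 2)/3) = 1.
That gives (1*5 + 3)/(1*3 + 2) = 8/5.
Compare the errors: |x - 5/3| = |44*3 - 5*27|/(27*3) = 3/81, and |x - 8/5| = |44*5 - 8*27|/(27*5) = 4/135.
Cross-multiplying, 4*81 = 324 < 405 = 3*135, so 4/135 is smaller: the intermediate fraction 8/5 is closer to x than 5/3.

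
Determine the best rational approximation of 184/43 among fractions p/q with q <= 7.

30/7

Expand x = 184/43 as a continued fraction with the Euclidean algorithm:
  184 = 4*43 + 12, so a_0 = 4.
  43 = 3*12 + 7, so a_1 = 3.
  12 = 1*7 + 5, so a_2 = 1.
  7 = 1*5 + 2, so a_3 = 1.
  5 = 2*2 + 1, so a_4 = 2.
  2 = 2*1 + 0, so a_5 = 2.
so x = [4; 3, 1, 1, 2, 2].
Convergents (p_i = a_i*p_{i-1} + p_{i-2}, q_i = a_i*q_{i-1} + q_{i-2} with p_{-2}=0, p_{-1}=1, q_{-2}=1, q_{-1}=0), until the denominator exceeds 7:
  i=0: a_0=4, p_0 = 4*1 + 0 = 4, q_0 = 4*0 + 1 = 1.
  i=1: a_1=3, p_1 = 3*4 + 1 = 13, q_1 = 3*1 + 0 = 3.
  i=2: a_2=1, p_2 = 1*13 + 4 = 17, q_2 = 1*3 + 1 = 4.
  i=3: a_3=1, p_3 = 1*17 + 13 = 30, q_3 = 1*4 + 3 = 7.
  i=4: a_4=2, p_4 = 2*30 + 17 = 77, q_4 = 2*7 + 4 = 18.
q_4 = 18 > 7, so the last convergent with denominator <= 7 is p_3/q_3 = 30/7.
The closest fraction with denominator <= 7 is either p_3/q_3 or the intermediate fraction (k*p_3 + p_2)/(k*q_3 + q_2) with the largest k >= 1 whose denominator stays <= 7; these approach x as k grows, and every other convergent or intermediate fraction in range is farther away.
Largest k: floor((7 - q_2)/q_3) = floor((7 - 4)/7) = 0.
Since k = 0, no intermediate fraction beyond p_3/q_3 has denominator <= 7, so the convergent 30/7 is the closest (its error is |184*7 - 30*43|/(43*7) = 2/301).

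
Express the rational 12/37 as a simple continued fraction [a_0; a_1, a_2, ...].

Run the Euclidean algorithm on 12 and 37; the successive quotients are the partial quotients a_0, a_1, ... (each step inverts the fractional part left over by the previous one):
  12 = 0*37 + 12, so a_0 = 0.
  37 = 3*12 + 1, so a_1 = 3.
  12 = 12*1 + 0, so a_2 = 12.
The remainder reaches 0 after 3 divisions, so the expansion has 3 partial quotients, read off in order.

[0; 3, 12]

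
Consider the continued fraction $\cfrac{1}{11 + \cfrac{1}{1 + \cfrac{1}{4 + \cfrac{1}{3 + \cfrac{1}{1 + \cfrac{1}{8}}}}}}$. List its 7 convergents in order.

0/1, 1/11, 1/12, 5/59, 16/189, 21/248, 184/2173

Using the convergent recurrence p_i = a_i*p_{i-1} + p_{i-2}, q_i = a_i*q_{i-1} + q_{i-2} with p_{-2}=0, p_{-1}=1, q_{-2}=1, q_{-1}=0:
  i=0: a_0=0, p_0 = 0*1 + 0 = 0, q_0 = 0*0 + 1 = 1.
  i=1: a_1=11, p_1 = 11*0 + 1 = 1, q_1 = 11*1 + 0 = 11.
  i=2: a_2=1, p_2 = 1*1 + 0 = 1, q_2 = 1*11 + 1 = 12.
  i=3: a_3=4, p_3 = 4*1 + 1 = 5, q_3 = 4*12 + 11 = 59.
  i=4: a_4=3, p_4 = 3*5 + 1 = 16, q_4 = 3*59 + 12 = 189.
  i=5: a_5=1, p_5 = 1*16 + 5 = 21, q_5 = 1*189 + 59 = 248.
  i=6: a_6=8, p_6 = 8*21 + 16 = 184, q_6 = 8*248 + 189 = 2173.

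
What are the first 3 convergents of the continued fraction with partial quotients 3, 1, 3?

3/1, 4/1, 15/4

Using the convergent recurrence p_i = a_i*p_{i-1} + p_{i-2}, q_i = a_i*q_{i-1} + q_{i-2} with p_{-2}=0, p_{-1}=1, q_{-2}=1, q_{-1}=0:
  i=0: a_0=3, p_0 = 3*1 + 0 = 3, q_0 = 3*0 + 1 = 1.
  i=1: a_1=1, p_1 = 1*3 + 1 = 4, q_1 = 1*1 + 0 = 1.
  i=2: a_2=3, p_2 = 3*4 + 3 = 15, q_2 = 3*1 + 1 = 4.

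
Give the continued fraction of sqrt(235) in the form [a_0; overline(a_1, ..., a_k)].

[15; overline(3, 30)]

Write x_i = (sqrt(235) + m_i)/d_i with (m_0, d_0) = (0, 1). a_0 = floor(sqrt(235)) = 15, since 15^2 = 225 <= 235 < 256 = 16^2.
Iterate m_{i+1} = d_i*a_i - m_i, d_{i+1} = (235 - m_{i+1}^2)/d_i, a_{i+1} = floor((a_0 + m_{i+1})/d_{i+1}):
  m_1 = 1*15 - 0 = 15, d_1 = (235 - 15^2)/1 = 10/1 = 10, a_1 = floor((15 + 15)/10) = 3.
  m_2 = 10*3 - 15 = 15, d_2 = (235 - 15^2)/10 = 10/10 = 1, a_2 = floor((15 + 15)/1) = 30.
  m_3 = 1*30 - 15 = 15, d_3 = (235 - 15^2)/1 = 10/1 = 10: (m_3, d_3) = (m_1, d_1) = (15, 10), so from here the quotients repeat a_1, a_2; the period length is 2.
Hence the expansion of sqrt(235) is a_0 = 15 followed by the repeating block 3, 30 (period 2).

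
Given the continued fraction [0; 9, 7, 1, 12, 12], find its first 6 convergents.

Using the convergent recurrence p_i = a_i*p_{i-1} + p_{i-2}, q_i = a_i*q_{i-1} + q_{i-2} with p_{-2}=0, p_{-1}=1, q_{-2}=1, q_{-1}=0:
  i=0: a_0=0, p_0 = 0*1 + 0 = 0, q_0 = 0*0 + 1 = 1.
  i=1: a_1=9, p_1 = 9*0 + 1 = 1, q_1 = 9*1 + 0 = 9.
  i=2: a_2=7, p_2 = 7*1 + 0 = 7, q_2 = 7*9 + 1 = 64.
  i=3: a_3=1, p_3 = 1*7 + 1 = 8, q_3 = 1*64 + 9 = 73.
  i=4: a_4=12, p_4 = 12*8 + 7 = 103, q_4 = 12*73 + 64 = 940.
  i=5: a_5=12, p_5 = 12*103 + 8 = 1244, q_5 = 12*940 + 73 = 11353.

0/1, 1/9, 7/64, 8/73, 103/940, 1244/11353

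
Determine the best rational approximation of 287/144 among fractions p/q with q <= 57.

2/1

Expand x = 287/144 as a continued fraction with the Euclidean algorithm:
  287 = 1*144 + 143, so a_0 = 1.
  144 = 1*143 + 1, so a_1 = 1.
  143 = 143*1 + 0, so a_2 = 143.
so x = [1; 1, 143].
Convergents (p_i = a_i*p_{i-1} + p_{i-2}, q_i = a_i*q_{i-1} + q_{i-2} with p_{-2}=0, p_{-1}=1, q_{-2}=1, q_{-1}=0), until the denominator exceeds 57:
  i=0: a_0=1, p_0 = 1*1 + 0 = 1, q_0 = 1*0 + 1 = 1.
  i=1: a_1=1, p_1 = 1*1 + 1 = 2, q_1 = 1*1 + 0 = 1.
  i=2: a_2=143, p_2 = 143*2 + 1 = 287, q_2 = 143*1 + 1 = 144.
q_2 = 144 > 57, so the last convergent with denominator <= 57 is p_1/q_1 = 2/1.
The closest fraction with denominator <= 57 is either p_1/q_1 or the intermediate fraction (k*p_1 + p_0)/(k*q_1 + q_0) with the largest k >= 1 whose denominator stays <= 57; these approach x as k grows, and every other convergent or intermediate fraction in range is farther away.
Largest k: floor((57 - q_0)/q_1) = floor((57 - 1)/1) = 56.
That gives (56*2 + 1)/(56*1 + 1) = 113/57.
Compare the errors: |x - 2/1| = |287*1 - 2*144|/(144*1) = 1/144, and |x - 113/57| = |287*57 - 113*144|/(144*57) = 87/8208.
Cross-multiplying, 1*8208 = 8208 < 12528 = 87*144, so 1/144 is smaller: the convergent 2/1 is closer to x than 113/57.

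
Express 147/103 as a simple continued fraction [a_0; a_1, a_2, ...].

[1; 2, 2, 1, 14]

Run the Euclidean algorithm on 147 and 103; the successive quotients are the partial quotients a_0, a_1, ... (each step inverts the fractional part left over by the previous one):
  147 = 1*103 + 44, so a_0 = 1.
  103 = 2*44 + 15, so a_1 = 2.
  44 = 2*15 + 14, so a_2 = 2.
  15 = 1*14 + 1, so a_3 = 1.
  14 = 14*1 + 0, so a_4 = 14.
The remainder reaches 0 after 5 divisions, so the expansion has 5 partial quotients, read off in order.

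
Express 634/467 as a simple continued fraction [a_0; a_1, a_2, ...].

Run the Euclidean algorithm on 634 and 467; the successive quotients are the partial quotients a_0, a_1, ... (each step inverts the fractional part left over by the previous one):
  634 = 1*467 + 167, so a_0 = 1.
  467 = 2*167 + 133, so a_1 = 2.
  167 = 1*133 + 34, so a_2 = 1.
  133 = 3*34 + 31, so a_3 = 3.
  34 = 1*31 + 3, so a_4 = 1.
  31 = 10*3 + 1, so a_5 = 10.
  3 = 3*1 + 0, so a_6 = 3.
The remainder reaches 0 after 7 divisions, so the expansion has 7 partial quotients, read off in order.

[1; 2, 1, 3, 1, 10, 3]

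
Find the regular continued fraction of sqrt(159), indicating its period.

[12; (1, 1, 1, 1, 3, 1, 1, 1, 1, 24)]

Write x_i = (sqrt(159) + m_i)/d_i with (m_0, d_0) = (0, 1). a_0 = floor(sqrt(159)) = 12, since 12^2 = 144 <= 159 < 169 = 13^2.
Iterate m_{i+1} = d_i*a_i - m_i, d_{i+1} = (159 - m_{i+1}^2)/d_i, a_{i+1} = floor((a_0 + m_{i+1})/d_{i+1}):
  m_1 = 1*12 - 0 = 12, d_1 = (159 - 12^2)/1 = 15/1 = 15, a_1 = floor((12 + 12)/15) = 1.
  m_2 = 15*1 - 12 = 3, d_2 = (159 - 3^2)/15 = 150/15 = 10, a_2 = floor((12 + 3)/10) = 1.
  m_3 = 10*1 - 3 = 7, d_3 = (159 - 7^2)/10 = 110/10 = 11, a_3 = floor((12 + 7)/11) = 1.
  m_4 = 11*1 - 7 = 4, d_4 = (159 - 4^2)/11 = 143/11 = 13, a_4 = floor((12 + 4)/13) = 1.
  m_5 = 13*1 - 4 = 9, d_5 = (159 - 9^2)/13 = 78/13 = 6, a_5 = floor((12 + 9)/6) = 3.
  m_6 = 6*3 - 9 = 9, d_6 = (159 - 9^2)/6 = 78/6 = 13, a_6 = floor((12 + 9)/13) = 1.
  m_7 = 13*1 - 9 = 4, d_7 = (159 - 4^2)/13 = 143/13 = 11, a_7 = floor((12 + 4)/11) = 1.
  m_8 = 11*1 - 4 = 7, d_8 = (159 - 7^2)/11 = 110/11 = 10, a_8 = floor((12 + 7)/10) = 1.
  m_9 = 10*1 - 7 = 3, d_9 = (159 - 3^2)/10 = 150/10 = 15, a_9 = floor((12 + 3)/15) = 1.
  m_10 = 15*1 - 3 = 12, d_10 = (159 - 12^2)/15 = 15/15 = 1, a_10 = floor((12 + 12)/1) = 24.
  m_11 = 1*24 - 12 = 12, d_11 = (159 - 12^2)/1 = 15/1 = 15: (m_11, d_11) = (m_1, d_1) = (12, 15), so from here the quotients repeat a_1, ..., a_10; the period length is 10.
Hence the expansion of sqrt(159) is a_0 = 12 followed by the repeating block 1, 1, 1, 1, 3, 1, 1, 1, 1, 24 (period 10).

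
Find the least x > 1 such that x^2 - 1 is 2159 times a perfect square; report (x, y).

(x, y) = (28576, 615)

First expand sqrt(2159) as a continued fraction. With x_i = (sqrt(2159) + m_i)/d_i and (m_0, d_0) = (0, 1): a_0 = floor(sqrt(2159)) = 46, since 46^2 = 2116 <= 2159 < 2209 = 47^2.
Iterate m_{i+1} = d_i*a_i - m_i, d_{i+1} = (2159 - m_{i+1}^2)/d_i, a_{i+1} = floor((a_0 + m_{i+1})/d_{i+1}):
  m_1 = 1*46 - 0 = 46, d_1 = (2159 - 46^2)/1 = 43/1 = 43, a_1 = floor((46 + 46)/43) = 2.
  m_2 = 43*2 - 46 = 40, d_2 = (2159 - 40^2)/43 = 559/43 = 13, a_2 = floor((46 + 40)/13) = 6.
  m_3 = 13*6 - 40 = 38, d_3 = (2159 - 38^2)/13 = 715/13 = 55, a_3 = floor((46 + 38)/55) = 1.
  m_4 = 55*1 - 38 = 17, d_4 = (2159 - 17^2)/55 = 1870/55 = 34, a_4 = floor((46 + 17)/34) = 1.
  m_5 = 34*1 - 17 = 17, d_5 = (2159 - 17^2)/34 = 1870/34 = 55, a_5 = floor((46 + 17)/55) = 1.
  m_6 = 55*1 - 17 = 38, d_6 = (2159 - 38^2)/55 = 715/55 = 13, a_6 = floor((46 + 38)/13) = 6.
  m_7 = 13*6 - 38 = 40, d_7 = (2159 - 40^2)/13 = 559/13 = 43, a_7 = floor((46 + 40)/43) = 2.
  m_8 = 43*2 - 40 = 46, d_8 = (2159 - 46^2)/43 = 43/43 = 1, a_8 = floor((46 + 46)/1) = 92.
  m_9 = 1*92 - 46 = 46, d_9 = (2159 - 46^2)/1 = 43/1 = 43: (m_9, d_9) = (m_1, d_1) = (46, 43), so from here the quotients repeat a_1, ..., a_8; the period length is 8.
So sqrt(2159) = [46; (2, 6, 1, 1, 1, 6, 2, 92)] with period length k = 8.
k is even, so the fundamental solution of x^2 - 2159y^2 = 1 is (p_{k-1}, q_{k-1}) = (p_7, q_7); compute convergents through index 7.
Convergents (p_i = a_i*p_{i-1} + p_{i-2}, q_i = a_i*q_{i-1} + q_{i-2} with p_{-2}=0, p_{-1}=1, q_{-2}=1, q_{-1}=0):
  i=0: a_0=46, p_0 = 46*1 + 0 = 46, q_0 = 46*0 + 1 = 1.
  i=1: a_1=2, p_1 = 2*46 + 1 = 93, q_1 = 2*1 + 0 = 2.
  i=2: a_2=6, p_2 = 6*93 + 46 = 604, q_2 = 6*2 + 1 = 13.
  i=3: a_3=1, p_3 = 1*604 + 93 = 697, q_3 = 1*13 + 2 = 15.
  i=4: a_4=1, p_4 = 1*697 + 604 = 1301, q_4 = 1*15 + 13 = 28.
  i=5: a_5=1, p_5 = 1*1301 + 697 = 1998, q_5 = 1*28 + 15 = 43.
  i=6: a_6=6, p_6 = 6*1998 + 1301 = 13289, q_6 = 6*43 + 28 = 286.
  i=7: a_7=2, p_7 = 2*13289 + 1998 = 28576, q_7 = 2*286 + 43 = 615.
Check: 28576^2 - 2159*615^2 = 816587776 - 816587775 = 1, so (x, y) = (28576, 615) solves the equation, and by the theorem it is the least positive solution.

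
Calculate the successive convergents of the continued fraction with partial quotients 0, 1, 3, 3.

Using the convergent recurrence p_i = a_i*p_{i-1} + p_{i-2}, q_i = a_i*q_{i-1} + q_{i-2} with p_{-2}=0, p_{-1}=1, q_{-2}=1, q_{-1}=0:
  i=0: a_0=0, p_0 = 0*1 + 0 = 0, q_0 = 0*0 + 1 = 1.
  i=1: a_1=1, p_1 = 1*0 + 1 = 1, q_1 = 1*1 + 0 = 1.
  i=2: a_2=3, p_2 = 3*1 + 0 = 3, q_2 = 3*1 + 1 = 4.
  i=3: a_3=3, p_3 = 3*3 + 1 = 10, q_3 = 3*4 + 1 = 13.

0/1, 1/1, 3/4, 10/13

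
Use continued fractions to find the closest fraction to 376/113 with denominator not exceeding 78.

Expand x = 376/113 as a continued fraction with the Euclidean algorithm:
  376 = 3*113 + 37, so a_0 = 3.
  113 = 3*37 + 2, so a_1 = 3.
  37 = 18*2 + 1, so a_2 = 18.
  2 = 2*1 + 0, so a_3 = 2.
so x = [3; 3, 18, 2].
Convergents (p_i = a_i*p_{i-1} + p_{i-2}, q_i = a_i*q_{i-1} + q_{i-2} with p_{-2}=0, p_{-1}=1, q_{-2}=1, q_{-1}=0), until the denominator exceeds 78:
  i=0: a_0=3, p_0 = 3*1 + 0 = 3, q_0 = 3*0 + 1 = 1.
  i=1: a_1=3, p_1 = 3*3 + 1 = 10, q_1 = 3*1 + 0 = 3.
  i=2: a_2=18, p_2 = 18*10 + 3 = 183, q_2 = 18*3 + 1 = 55.
  i=3: a_3=2, p_3 = 2*183 + 10 = 376, q_3 = 2*55 + 3 = 113.
q_3 = 113 > 78, so the last convergent with denominator <= 78 is p_2/q_2 = 183/55.
The closest fraction with denominator <= 78 is either p_2/q_2 or the intermediate fraction (k*p_2 + p_1)/(k*q_2 + q_1) with the largest k >= 1 whose denominator stays <= 78; these approach x as k grows, and every other convergent or intermediate fraction in range is farther away.
Largest k: floor((78 - q_1)/q_2) = floor((78 - 3)/55) = 1.
That gives (1*183 + 10)/(1*55 + 3) = 193/58.
Compare the errors: |x - 183/55| = |376*55 - 183*113|/(113*55) = 1/6215, and |x - 193/58| = |376*58 - 193*113|/(113*58) = 1/6554.
Cross-multiplying, 1*6215 = 6215 < 6554 = 1*6554, so 1/6554 is smaller: the intermediate fraction 193/58 is closer to x than 183/55.

193/58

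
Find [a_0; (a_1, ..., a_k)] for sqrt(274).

Write x_i = (sqrt(274) + m_i)/d_i with (m_0, d_0) = (0, 1). a_0 = floor(sqrt(274)) = 16, since 16^2 = 256 <= 274 < 289 = 17^2.
Iterate m_{i+1} = d_i*a_i - m_i, d_{i+1} = (274 - m_{i+1}^2)/d_i, a_{i+1} = floor((a_0 + m_{i+1})/d_{i+1}):
  m_1 = 1*16 - 0 = 16, d_1 = (274 - 16^2)/1 = 18/1 = 18, a_1 = floor((16 + 16)/18) = 1.
  m_2 = 18*1 - 16 = 2, d_2 = (274 - 2^2)/18 = 270/18 = 15, a_2 = floor((16 + 2)/15) = 1.
  m_3 = 15*1 - 2 = 13, d_3 = (274 - 13^2)/15 = 105/15 = 7, a_3 = floor((16 + 13)/7) = 4.
  m_4 = 7*4 - 13 = 15, d_4 = (274 - 15^2)/7 = 49/7 = 7, a_4 = floor((16 + 15)/7) = 4.
  m_5 = 7*4 - 15 = 13, d_5 = (274 - 13^2)/7 = 105/7 = 15, a_5 = floor((16 + 13)/15) = 1.
  m_6 = 15*1 - 13 = 2, d_6 = (274 - 2^2)/15 = 270/15 = 18, a_6 = floor((16 + 2)/18) = 1.
  m_7 = 18*1 - 2 = 16, d_7 = (274 - 16^2)/18 = 18/18 = 1, a_7 = floor((16 + 16)/1) = 32.
  m_8 = 1*32 - 16 = 16, d_8 = (274 - 16^2)/1 = 18/1 = 18: (m_8, d_8) = (m_1, d_1) = (16, 18), so from here the quotients repeat a_1, ..., a_7; the period length is 7.
Hence the expansion of sqrt(274) is a_0 = 16 followed by the repeating block 1, 1, 4, 4, 1, 1, 32 (period 7).

[16; (1, 1, 4, 4, 1, 1, 32)]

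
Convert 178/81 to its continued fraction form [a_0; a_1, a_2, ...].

Run the Euclidean algorithm on 178 and 81; the successive quotients are the partial quotients a_0, a_1, ... (each step inverts the fractional part left over by the previous one):
  178 = 2*81 + 16, so a_0 = 2.
  81 = 5*16 + 1, so a_1 = 5.
  16 = 16*1 + 0, so a_2 = 16.
The remainder reaches 0 after 3 divisions, so the expansion has 3 partial quotients, read off in order.

[2; 5, 16]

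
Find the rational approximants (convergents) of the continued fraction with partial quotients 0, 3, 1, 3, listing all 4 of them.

0/1, 1/3, 1/4, 4/15

Using the convergent recurrence p_i = a_i*p_{i-1} + p_{i-2}, q_i = a_i*q_{i-1} + q_{i-2} with p_{-2}=0, p_{-1}=1, q_{-2}=1, q_{-1}=0:
  i=0: a_0=0, p_0 = 0*1 + 0 = 0, q_0 = 0*0 + 1 = 1.
  i=1: a_1=3, p_1 = 3*0 + 1 = 1, q_1 = 3*1 + 0 = 3.
  i=2: a_2=1, p_2 = 1*1 + 0 = 1, q_2 = 1*3 + 1 = 4.
  i=3: a_3=3, p_3 = 3*1 + 1 = 4, q_3 = 3*4 + 3 = 15.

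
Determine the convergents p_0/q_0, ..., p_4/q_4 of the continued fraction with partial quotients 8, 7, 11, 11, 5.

Using the convergent recurrence p_i = a_i*p_{i-1} + p_{i-2}, q_i = a_i*q_{i-1} + q_{i-2} with p_{-2}=0, p_{-1}=1, q_{-2}=1, q_{-1}=0:
  i=0: a_0=8, p_0 = 8*1 + 0 = 8, q_0 = 8*0 + 1 = 1.
  i=1: a_1=7, p_1 = 7*8 + 1 = 57, q_1 = 7*1 + 0 = 7.
  i=2: a_2=11, p_2 = 11*57 + 8 = 635, q_2 = 11*7 + 1 = 78.
  i=3: a_3=11, p_3 = 11*635 + 57 = 7042, q_3 = 11*78 + 7 = 865.
  i=4: a_4=5, p_4 = 5*7042 + 635 = 35845, q_4 = 5*865 + 78 = 4403.

8/1, 57/7, 635/78, 7042/865, 35845/4403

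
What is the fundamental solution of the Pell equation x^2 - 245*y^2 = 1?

First expand sqrt(245) as a continued fraction. With x_i = (sqrt(245) + m_i)/d_i and (m_0, d_0) = (0, 1): a_0 = floor(sqrt(245)) = 15, since 15^2 = 225 <= 245 < 256 = 16^2.
Iterate m_{i+1} = d_i*a_i - m_i, d_{i+1} = (245 - m_{i+1}^2)/d_i, a_{i+1} = floor((a_0 + m_{i+1})/d_{i+1}):
  m_1 = 1*15 - 0 = 15, d_1 = (245 - 15^2)/1 = 20/1 = 20, a_1 = floor((15 + 15)/20) = 1.
  m_2 = 20*1 - 15 = 5, d_2 = (245 - 5^2)/20 = 220/20 = 11, a_2 = floor((15 + 5)/11) = 1.
  m_3 = 11*1 - 5 = 6, d_3 = (245 - 6^2)/11 = 209/11 = 19, a_3 = floor((15 + 6)/19) = 1.
  m_4 = 19*1 - 6 = 13, d_4 = (245 - 13^2)/19 = 76/19 = 4, a_4 = floor((15 + 13)/4) = 7.
  m_5 = 4*7 - 13 = 15, d_5 = (245 - 15^2)/4 = 20/4 = 5, a_5 = floor((15 + 15)/5) = 6.
  m_6 = 5*6 - 15 = 15, d_6 = (245 - 15^2)/5 = 20/5 = 4, a_6 = floor((15 + 15)/4) = 7.
  m_7 = 4*7 - 15 = 13, d_7 = (245 - 13^2)/4 = 76/4 = 19, a_7 = floor((15 + 13)/19) = 1.
  m_8 = 19*1 - 13 = 6, d_8 = (245 - 6^2)/19 = 209/19 = 11, a_8 = floor((15 + 6)/11) = 1.
  m_9 = 11*1 - 6 = 5, d_9 = (245 - 5^2)/11 = 220/11 = 20, a_9 = floor((15 + 5)/20) = 1.
  m_10 = 20*1 - 5 = 15, d_10 = (245 - 15^2)/20 = 20/20 = 1, a_10 = floor((15 + 15)/1) = 30.
  m_11 = 1*30 - 15 = 15, d_11 = (245 - 15^2)/1 = 20/1 = 20: (m_11, d_11) = (m_1, d_1) = (15, 20), so from here the quotients repeat a_1, ..., a_10; the period length is 10.
So sqrt(245) = [15; (1, 1, 1, 7, 6, 7, 1, 1, 1, 30)] with period length k = 10.
k is even, so the fundamental solution of x^2 - 245y^2 = 1 is (p_{k-1}, q_{k-1}) = (p_9, q_9); compute convergents through index 9.
Convergents (p_i = a_i*p_{i-1} + p_{i-2}, q_i = a_i*q_{i-1} + q_{i-2} with p_{-2}=0, p_{-1}=1, q_{-2}=1, q_{-1}=0):
  i=0: a_0=15, p_0 = 15*1 + 0 = 15, q_0 = 15*0 + 1 = 1.
  i=1: a_1=1, p_1 = 1*15 + 1 = 16, q_1 = 1*1 + 0 = 1.
  i=2: a_2=1, p_2 = 1*16 + 15 = 31, q_2 = 1*1 + 1 = 2.
  i=3: a_3=1, p_3 = 1*31 + 16 = 47, q_3 = 1*2 + 1 = 3.
  i=4: a_4=7, p_4 = 7*47 + 31 = 360, q_4 = 7*3 + 2 = 23.
  i=5: a_5=6, p_5 = 6*360 + 47 = 2207, q_5 = 6*23 + 3 = 141.
  i=6: a_6=7, p_6 = 7*2207 + 360 = 15809, q_6 = 7*141 + 23 = 1010.
  i=7: a_7=1, p_7 = 1*15809 + 2207 = 18016, q_7 = 1*1010 + 141 = 1151.
  i=8: a_8=1, p_8 = 1*18016 + 15809 = 33825, q_8 = 1*1151 + 1010 = 2161.
  i=9: a_9=1, p_9 = 1*33825 + 18016 = 51841, q_9 = 1*2161 + 1151 = 3312.
Check: 51841^2 - 245*3312^2 = 2687489281 - 2687489280 = 1, so (x, y) = (51841, 3312) solves the equation, and by the theorem it is the least positive solution.

(x, y) = (51841, 3312)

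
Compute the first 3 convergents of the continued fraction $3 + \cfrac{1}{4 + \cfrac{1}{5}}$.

3/1, 13/4, 68/21

Using the convergent recurrence p_i = a_i*p_{i-1} + p_{i-2}, q_i = a_i*q_{i-1} + q_{i-2} with p_{-2}=0, p_{-1}=1, q_{-2}=1, q_{-1}=0:
  i=0: a_0=3, p_0 = 3*1 + 0 = 3, q_0 = 3*0 + 1 = 1.
  i=1: a_1=4, p_1 = 4*3 + 1 = 13, q_1 = 4*1 + 0 = 4.
  i=2: a_2=5, p_2 = 5*13 + 3 = 68, q_2 = 5*4 + 1 = 21.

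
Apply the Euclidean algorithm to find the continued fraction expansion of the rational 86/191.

[0; 2, 4, 1, 1, 9]

Run the Euclidean algorithm on 86 and 191; the successive quotients are the partial quotients a_0, a_1, ... (each step inverts the fractional part left over by the previous one):
  86 = 0*191 + 86, so a_0 = 0.
  191 = 2*86 + 19, so a_1 = 2.
  86 = 4*19 + 10, so a_2 = 4.
  19 = 1*10 + 9, so a_3 = 1.
  10 = 1*9 + 1, so a_4 = 1.
  9 = 9*1 + 0, so a_5 = 9.
The remainder reaches 0 after 6 divisions, so the expansion has 6 partial quotients, read off in order.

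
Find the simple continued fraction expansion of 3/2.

Run the Euclidean algorithm on 3 and 2; the successive quotients are the partial quotients a_0, a_1, ... (each step inverts the fractional part left over by the previous one):
  3 = 1*2 + 1, so a_0 = 1.
  2 = 2*1 + 0, so a_1 = 2.
The remainder reaches 0 after 2 divisions, so the expansion has 2 partial quotients, read off in order.

[1; 2]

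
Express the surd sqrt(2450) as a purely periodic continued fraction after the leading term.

Write x_i = (sqrt(2450) + m_i)/d_i with (m_0, d_0) = (0, 1). a_0 = floor(sqrt(2450)) = 49, since 49^2 = 2401 <= 2450 < 2500 = 50^2.
Iterate m_{i+1} = d_i*a_i - m_i, d_{i+1} = (2450 - m_{i+1}^2)/d_i, a_{i+1} = floor((a_0 + m_{i+1})/d_{i+1}):
  m_1 = 1*49 - 0 = 49, d_1 = (2450 - 49^2)/1 = 49/1 = 49, a_1 = floor((49 + 49)/49) = 2.
  m_2 = 49*2 - 49 = 49, d_2 = (2450 - 49^2)/49 = 49/49 = 1, a_2 = floor((49 + 49)/1) = 98.
  m_3 = 1*98 - 49 = 49, d_3 = (2450 - 49^2)/1 = 49/1 = 49: (m_3, d_3) = (m_1, d_1) = (49, 49), so from here the quotients repeat a_1, a_2; the period length is 2.
Hence the expansion of sqrt(2450) is a_0 = 49 followed by the repeating block 2, 98 (period 2).

[49; (2, 98)]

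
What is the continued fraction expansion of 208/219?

Run the Euclidean algorithm on 208 and 219; the successive quotients are the partial quotients a_0, a_1, ... (each step inverts the fractional part left over by the previous one):
  208 = 0*219 + 208, so a_0 = 0.
  219 = 1*208 + 11, so a_1 = 1.
  208 = 18*11 + 10, so a_2 = 18.
  11 = 1*10 + 1, so a_3 = 1.
  10 = 10*1 + 0, so a_4 = 10.
The remainder reaches 0 after 5 divisions, so the expansion has 5 partial quotients, read off in order.

[0; 1, 18, 1, 10]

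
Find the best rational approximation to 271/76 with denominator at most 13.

Expand x = 271/76 as a continued fraction with the Euclidean algorithm:
  271 = 3*76 + 43, so a_0 = 3.
  76 = 1*43 + 33, so a_1 = 1.
  43 = 1*33 + 10, so a_2 = 1.
  33 = 3*10 + 3, so a_3 = 3.
  10 = 3*3 + 1, so a_4 = 3.
  3 = 3*1 + 0, so a_5 = 3.
so x = [3; 1, 1, 3, 3, 3].
Convergents (p_i = a_i*p_{i-1} + p_{i-2}, q_i = a_i*q_{i-1} + q_{i-2} with p_{-2}=0, p_{-1}=1, q_{-2}=1, q_{-1}=0), until the denominator exceeds 13:
  i=0: a_0=3, p_0 = 3*1 + 0 = 3, q_0 = 3*0 + 1 = 1.
  i=1: a_1=1, p_1 = 1*3 + 1 = 4, q_1 = 1*1 + 0 = 1.
  i=2: a_2=1, p_2 = 1*4 + 3 = 7, q_2 = 1*1 + 1 = 2.
  i=3: a_3=3, p_3 = 3*7 + 4 = 25, q_3 = 3*2 + 1 = 7.
  i=4: a_4=3, p_4 = 3*25 + 7 = 82, q_4 = 3*7 + 2 = 23.
q_4 = 23 > 13, so the last convergent with denominator <= 13 is p_3/q_3 = 25/7.
The closest fraction with denominator <= 13 is either p_3/q_3 or the intermediate fraction (k*p_3 + p_2)/(k*q_3 + q_2) with the largest k >= 1 whose denominator stays <= 13; these approach x as k grows, and every other convergent or intermediate fraction in range is farther away.
Largest k: floor((13 - q_2)/q_3) = floor((13 - 2)/7) = 1.
That gives (1*25 + 7)/(1*7 + 2) = 32/9.
Compare the errors: |x - 25/7| = |271*7 - 25*76|/(76*7) = 3/532, and |x - 32/9| = |271*9 - 32*76|/(76*9) = 7/684.
Cross-multiplying, 3*684 = 2052 < 3724 = 7*532, so 3/532 is smaller: the convergent 25/7 is closer to x than 32/9.

25/7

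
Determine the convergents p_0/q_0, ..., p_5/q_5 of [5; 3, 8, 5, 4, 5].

5/1, 16/3, 133/25, 681/128, 2857/537, 14966/2813

Using the convergent recurrence p_i = a_i*p_{i-1} + p_{i-2}, q_i = a_i*q_{i-1} + q_{i-2} with p_{-2}=0, p_{-1}=1, q_{-2}=1, q_{-1}=0:
  i=0: a_0=5, p_0 = 5*1 + 0 = 5, q_0 = 5*0 + 1 = 1.
  i=1: a_1=3, p_1 = 3*5 + 1 = 16, q_1 = 3*1 + 0 = 3.
  i=2: a_2=8, p_2 = 8*16 + 5 = 133, q_2 = 8*3 + 1 = 25.
  i=3: a_3=5, p_3 = 5*133 + 16 = 681, q_3 = 5*25 + 3 = 128.
  i=4: a_4=4, p_4 = 4*681 + 133 = 2857, q_4 = 4*128 + 25 = 537.
  i=5: a_5=5, p_5 = 5*2857 + 681 = 14966, q_5 = 5*537 + 128 = 2813.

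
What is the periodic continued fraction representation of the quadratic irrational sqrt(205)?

Write x_i = (sqrt(205) + m_i)/d_i with (m_0, d_0) = (0, 1). a_0 = floor(sqrt(205)) = 14, since 14^2 = 196 <= 205 < 225 = 15^2.
Iterate m_{i+1} = d_i*a_i - m_i, d_{i+1} = (205 - m_{i+1}^2)/d_i, a_{i+1} = floor((a_0 + m_{i+1})/d_{i+1}):
  m_1 = 1*14 - 0 = 14, d_1 = (205 - 14^2)/1 = 9/1 = 9, a_1 = floor((14 + 14)/9) = 3.
  m_2 = 9*3 - 14 = 13, d_2 = (205 - 13^2)/9 = 36/9 = 4, a_2 = floor((14 + 13)/4) = 6.
  m_3 = 4*6 - 13 = 11, d_3 = (205 - 11^2)/4 = 84/4 = 21, a_3 = floor((14 + 11)/21) = 1.
  m_4 = 21*1 - 11 = 10, d_4 = (205 - 10^2)/21 = 105/21 = 5, a_4 = floor((14 + 10)/5) = 4.
  m_5 = 5*4 - 10 = 10, d_5 = (205 - 10^2)/5 = 105/5 = 21, a_5 = floor((14 + 10)/21) = 1.
  m_6 = 21*1 - 10 = 11, d_6 = (205 - 11^2)/21 = 84/21 = 4, a_6 = floor((14 + 11)/4) = 6.
  m_7 = 4*6 - 11 = 13, d_7 = (205 - 13^2)/4 = 36/4 = 9, a_7 = floor((14 + 13)/9) = 3.
  m_8 = 9*3 - 13 = 14, d_8 = (205 - 14^2)/9 = 9/9 = 1, a_8 = floor((14 + 14)/1) = 28.
  m_9 = 1*28 - 14 = 14, d_9 = (205 - 14^2)/1 = 9/1 = 9: (m_9, d_9) = (m_1, d_1) = (14, 9), so from here the quotients repeat a_1, ..., a_8; the period length is 8.
Hence the expansion of sqrt(205) is a_0 = 14 followed by the repeating block 3, 6, 1, 4, 1, 6, 3, 28 (period 8).

[14; (3, 6, 1, 4, 1, 6, 3, 28)]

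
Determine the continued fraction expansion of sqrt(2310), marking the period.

[48; (16, 96)]

Write x_i = (sqrt(2310) + m_i)/d_i with (m_0, d_0) = (0, 1). a_0 = floor(sqrt(2310)) = 48, since 48^2 = 2304 <= 2310 < 2401 = 49^2.
Iterate m_{i+1} = d_i*a_i - m_i, d_{i+1} = (2310 - m_{i+1}^2)/d_i, a_{i+1} = floor((a_0 + m_{i+1})/d_{i+1}):
  m_1 = 1*48 - 0 = 48, d_1 = (2310 - 48^2)/1 = 6/1 = 6, a_1 = floor((48 + 48)/6) = 16.
  m_2 = 6*16 - 48 = 48, d_2 = (2310 - 48^2)/6 = 6/6 = 1, a_2 = floor((48 + 48)/1) = 96.
  m_3 = 1*96 - 48 = 48, d_3 = (2310 - 48^2)/1 = 6/1 = 6: (m_3, d_3) = (m_1, d_1) = (48, 6), so from here the quotients repeat a_1, a_2; the period length is 2.
Hence the expansion of sqrt(2310) is a_0 = 48 followed by the repeating block 16, 96 (period 2).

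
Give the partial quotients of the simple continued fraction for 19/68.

Run the Euclidean algorithm on 19 and 68; the successive quotients are the partial quotients a_0, a_1, ... (each step inverts the fractional part left over by the previous one):
  19 = 0*68 + 19, so a_0 = 0.
  68 = 3*19 + 11, so a_1 = 3.
  19 = 1*11 + 8, so a_2 = 1.
  11 = 1*8 + 3, so a_3 = 1.
  8 = 2*3 + 2, so a_4 = 2.
  3 = 1*2 + 1, so a_5 = 1.
  2 = 2*1 + 0, so a_6 = 2.
The remainder reaches 0 after 7 divisions, so the expansion has 7 partial quotients, read off in order.

[0; 3, 1, 1, 2, 1, 2]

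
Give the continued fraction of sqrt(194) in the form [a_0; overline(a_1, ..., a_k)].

[13; overline(1, 12, 1, 26)]

Write x_i = (sqrt(194) + m_i)/d_i with (m_0, d_0) = (0, 1). a_0 = floor(sqrt(194)) = 13, since 13^2 = 169 <= 194 < 196 = 14^2.
Iterate m_{i+1} = d_i*a_i - m_i, d_{i+1} = (194 - m_{i+1}^2)/d_i, a_{i+1} = floor((a_0 + m_{i+1})/d_{i+1}):
  m_1 = 1*13 - 0 = 13, d_1 = (194 - 13^2)/1 = 25/1 = 25, a_1 = floor((13 + 13)/25) = 1.
  m_2 = 25*1 - 13 = 12, d_2 = (194 - 12^2)/25 = 50/25 = 2, a_2 = floor((13 + 12)/2) = 12.
  m_3 = 2*12 - 12 = 12, d_3 = (194 - 12^2)/2 = 50/2 = 25, a_3 = floor((13 + 12)/25) = 1.
  m_4 = 25*1 - 12 = 13, d_4 = (194 - 13^2)/25 = 25/25 = 1, a_4 = floor((13 + 13)/1) = 26.
  m_5 = 1*26 - 13 = 13, d_5 = (194 - 13^2)/1 = 25/1 = 25: (m_5, d_5) = (m_1, d_1) = (13, 25), so from here the quotients repeat a_1, ..., a_4; the period length is 4.
Hence the expansion of sqrt(194) is a_0 = 13 followed by the repeating block 1, 12, 1, 26 (period 4).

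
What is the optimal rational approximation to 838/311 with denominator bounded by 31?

Expand x = 838/311 as a continued fraction with the Euclidean algorithm:
  838 = 2*311 + 216, so a_0 = 2.
  311 = 1*216 + 95, so a_1 = 1.
  216 = 2*95 + 26, so a_2 = 2.
  95 = 3*26 + 17, so a_3 = 3.
  26 = 1*17 + 9, so a_4 = 1.
  17 = 1*9 + 8, so a_5 = 1.
  9 = 1*8 + 1, so a_6 = 1.
  8 = 8*1 + 0, so a_7 = 8.
so x = [2; 1, 2, 3, 1, 1, 1, 8].
Convergents (p_i = a_i*p_{i-1} + p_{i-2}, q_i = a_i*q_{i-1} + q_{i-2} with p_{-2}=0, p_{-1}=1, q_{-2}=1, q_{-1}=0), until the denominator exceeds 31:
  i=0: a_0=2, p_0 = 2*1 + 0 = 2, q_0 = 2*0 + 1 = 1.
  i=1: a_1=1, p_1 = 1*2 + 1 = 3, q_1 = 1*1 + 0 = 1.
  i=2: a_2=2, p_2 = 2*3 + 2 = 8, q_2 = 2*1 + 1 = 3.
  i=3: a_3=3, p_3 = 3*8 + 3 = 27, q_3 = 3*3 + 1 = 10.
  i=4: a_4=1, p_4 = 1*27 + 8 = 35, q_4 = 1*10 + 3 = 13.
  i=5: a_5=1, p_5 = 1*35 + 27 = 62, q_5 = 1*13 + 10 = 23.
  i=6: a_6=1, p_6 = 1*62 + 35 = 97, q_6 = 1*23 + 13 = 36.
q_6 = 36 > 31, so the last convergent with denominator <= 31 is p_5/q_5 = 62/23.
The closest fraction with denominator <= 31 is either p_5/q_5 or the intermediate fraction (k*p_5 + p_4)/(k*q_5 + q_4) with the largest k >= 1 whose denominator stays <= 31; these approach x as k grows, and every other convergent or intermediate fraction in range is farther away.
Largest k: floor((31 - q_4)/q_5) = floor((31 - 13)/23) = 0.
Since k = 0, no intermediate fraction beyond p_5/q_5 has denominator <= 31, so the convergent 62/23 is the closest (its error is |838*23 - 62*311|/(311*23) = 8/7153).

62/23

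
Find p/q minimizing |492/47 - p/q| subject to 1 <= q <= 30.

Expand x = 492/47 as a continued fraction with the Euclidean algorithm:
  492 = 10*47 + 22, so a_0 = 10.
  47 = 2*22 + 3, so a_1 = 2.
  22 = 7*3 + 1, so a_2 = 7.
  3 = 3*1 + 0, so a_3 = 3.
so x = [10; 2, 7, 3].
Convergents (p_i = a_i*p_{i-1} + p_{i-2}, q_i = a_i*q_{i-1} + q_{i-2} with p_{-2}=0, p_{-1}=1, q_{-2}=1, q_{-1}=0), until the denominator exceeds 30:
  i=0: a_0=10, p_0 = 10*1 + 0 = 10, q_0 = 10*0 + 1 = 1.
  i=1: a_1=2, p_1 = 2*10 + 1 = 21, q_1 = 2*1 + 0 = 2.
  i=2: a_2=7, p_2 = 7*21 + 10 = 157, q_2 = 7*2 + 1 = 15.
  i=3: a_3=3, p_3 = 3*157 + 21 = 492, q_3 = 3*15 + 2 = 47.
q_3 = 47 > 30, so the last convergent with denominator <= 30 is p_2/q_2 = 157/15.
The closest fraction with denominator <= 30 is either p_2/q_2 or the intermediate fraction (k*p_2 + p_1)/(k*q_2 + q_1) with the largest k >= 1 whose denominator stays <= 30; these approach x as k grows, and every other convergent or intermediate fraction in range is farther away.
Largest k: floor((30 - q_1)/q_2) = floor((30 - 2)/15) = 1.
That gives (1*157 + 21)/(1*15 + 2) = 178/17.
Compare the errors: |x - 157/15| = |492*15 - 157*47|/(47*15) = 1/705, and |x - 178/17| = |492*17 - 178*47|/(47*17) = 2/799.
Cross-multiplying, 1*799 = 799 < 1410 = 2*705, so 1/705 is smaller: the convergent 157/15 is closer to x than 178/17.

157/15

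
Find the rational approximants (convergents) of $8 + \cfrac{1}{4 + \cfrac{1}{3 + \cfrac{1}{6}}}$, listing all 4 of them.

8/1, 33/4, 107/13, 675/82

Using the convergent recurrence p_i = a_i*p_{i-1} + p_{i-2}, q_i = a_i*q_{i-1} + q_{i-2} with p_{-2}=0, p_{-1}=1, q_{-2}=1, q_{-1}=0:
  i=0: a_0=8, p_0 = 8*1 + 0 = 8, q_0 = 8*0 + 1 = 1.
  i=1: a_1=4, p_1 = 4*8 + 1 = 33, q_1 = 4*1 + 0 = 4.
  i=2: a_2=3, p_2 = 3*33 + 8 = 107, q_2 = 3*4 + 1 = 13.
  i=3: a_3=6, p_3 = 6*107 + 33 = 675, q_3 = 6*13 + 4 = 82.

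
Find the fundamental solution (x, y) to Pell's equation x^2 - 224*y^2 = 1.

First expand sqrt(224) as a continued fraction. With x_i = (sqrt(224) + m_i)/d_i and (m_0, d_0) = (0, 1): a_0 = floor(sqrt(224)) = 14, since 14^2 = 196 <= 224 < 225 = 15^2.
Iterate m_{i+1} = d_i*a_i - m_i, d_{i+1} = (224 - m_{i+1}^2)/d_i, a_{i+1} = floor((a_0 + m_{i+1})/d_{i+1}):
  m_1 = 1*14 - 0 = 14, d_1 = (224 - 14^2)/1 = 28/1 = 28, a_1 = floor((14 + 14)/28) = 1.
  m_2 = 28*1 - 14 = 14, d_2 = (224 - 14^2)/28 = 28/28 = 1, a_2 = floor((14 + 14)/1) = 28.
  m_3 = 1*28 - 14 = 14, d_3 = (224 - 14^2)/1 = 28/1 = 28: (m_3, d_3) = (m_1, d_1) = (14, 28), so from here the quotients repeat a_1, a_2; the period length is 2.
So sqrt(224) = [14; (1, 28)] with period length k = 2.
k is even, so the fundamental solution of x^2 - 224y^2 = 1 is (p_{k-1}, q_{k-1}) = (p_1, q_1); compute convergents through index 1.
Convergents (p_i = a_i*p_{i-1} + p_{i-2}, q_i = a_i*q_{i-1} + q_{i-2} with p_{-2}=0, p_{-1}=1, q_{-2}=1, q_{-1}=0):
  i=0: a_0=14, p_0 = 14*1 + 0 = 14, q_0 = 14*0 + 1 = 1.
  i=1: a_1=1, p_1 = 1*14 + 1 = 15, q_1 = 1*1 + 0 = 1.
Check: 15^2 - 224*1^2 = 225 - 224 = 1, so (x, y) = (15, 1) solves the equation, and by the theorem it is the least positive solution.

(x, y) = (15, 1)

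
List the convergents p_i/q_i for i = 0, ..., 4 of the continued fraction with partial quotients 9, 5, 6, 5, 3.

Using the convergent recurrence p_i = a_i*p_{i-1} + p_{i-2}, q_i = a_i*q_{i-1} + q_{i-2} with p_{-2}=0, p_{-1}=1, q_{-2}=1, q_{-1}=0:
  i=0: a_0=9, p_0 = 9*1 + 0 = 9, q_0 = 9*0 + 1 = 1.
  i=1: a_1=5, p_1 = 5*9 + 1 = 46, q_1 = 5*1 + 0 = 5.
  i=2: a_2=6, p_2 = 6*46 + 9 = 285, q_2 = 6*5 + 1 = 31.
  i=3: a_3=5, p_3 = 5*285 + 46 = 1471, q_3 = 5*31 + 5 = 160.
  i=4: a_4=3, p_4 = 3*1471 + 285 = 4698, q_4 = 3*160 + 31 = 511.

9/1, 46/5, 285/31, 1471/160, 4698/511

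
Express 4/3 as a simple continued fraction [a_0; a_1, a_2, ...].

Run the Euclidean algorithm on 4 and 3; the successive quotients are the partial quotients a_0, a_1, ... (each step inverts the fractional part left over by the previous one):
  4 = 1*3 + 1, so a_0 = 1.
  3 = 3*1 + 0, so a_1 = 3.
The remainder reaches 0 after 2 divisions, so the expansion has 2 partial quotients, read off in order.

[1; 3]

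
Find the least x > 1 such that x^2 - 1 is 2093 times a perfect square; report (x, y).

(x, y) = (183, 4)

First expand sqrt(2093) as a continued fraction. With x_i = (sqrt(2093) + m_i)/d_i and (m_0, d_0) = (0, 1): a_0 = floor(sqrt(2093)) = 45, since 45^2 = 2025 <= 2093 < 2116 = 46^2.
Iterate m_{i+1} = d_i*a_i - m_i, d_{i+1} = (2093 - m_{i+1}^2)/d_i, a_{i+1} = floor((a_0 + m_{i+1})/d_{i+1}):
  m_1 = 1*45 - 0 = 45, d_1 = (2093 - 45^2)/1 = 68/1 = 68, a_1 = floor((45 + 45)/68) = 1.
  m_2 = 68*1 - 45 = 23, d_2 = (2093 - 23^2)/68 = 1564/68 = 23, a_2 = floor((45 + 23)/23) = 2.
  m_3 = 23*2 - 23 = 23, d_3 = (2093 - 23^2)/23 = 1564/23 = 68, a_3 = floor((45 + 23)/68) = 1.
  m_4 = 68*1 - 23 = 45, d_4 = (2093 - 45^2)/68 = 68/68 = 1, a_4 = floor((45 + 45)/1) = 90.
  m_5 = 1*90 - 45 = 45, d_5 = (2093 - 45^2)/1 = 68/1 = 68: (m_5, d_5) = (m_1, d_1) = (45, 68), so from here the quotients repeat a_1, ..., a_4; the period length is 4.
So sqrt(2093) = [45; (1, 2, 1, 90)] with period length k = 4.
k is even, so the fundamental solution of x^2 - 2093y^2 = 1 is (p_{k-1}, q_{k-1}) = (p_3, q_3); compute convergents through index 3.
Convergents (p_i = a_i*p_{i-1} + p_{i-2}, q_i = a_i*q_{i-1} + q_{i-2} with p_{-2}=0, p_{-1}=1, q_{-2}=1, q_{-1}=0):
  i=0: a_0=45, p_0 = 45*1 + 0 = 45, q_0 = 45*0 + 1 = 1.
  i=1: a_1=1, p_1 = 1*45 + 1 = 46, q_1 = 1*1 + 0 = 1.
  i=2: a_2=2, p_2 = 2*46 + 45 = 137, q_2 = 2*1 + 1 = 3.
  i=3: a_3=1, p_3 = 1*137 + 46 = 183, q_3 = 1*3 + 1 = 4.
Check: 183^2 - 2093*4^2 = 33489 - 33488 = 1, so (x, y) = (183, 4) solves the equation, and by the theorem it is the least positive solution.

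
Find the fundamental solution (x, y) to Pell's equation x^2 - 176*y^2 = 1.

(x, y) = (199, 15)

First expand sqrt(176) as a continued fraction. With x_i = (sqrt(176) + m_i)/d_i and (m_0, d_0) = (0, 1): a_0 = floor(sqrt(176)) = 13, since 13^2 = 169 <= 176 < 196 = 14^2.
Iterate m_{i+1} = d_i*a_i - m_i, d_{i+1} = (176 - m_{i+1}^2)/d_i, a_{i+1} = floor((a_0 + m_{i+1})/d_{i+1}):
  m_1 = 1*13 - 0 = 13, d_1 = (176 - 13^2)/1 = 7/1 = 7, a_1 = floor((13 + 13)/7) = 3.
  m_2 = 7*3 - 13 = 8, d_2 = (176 - 8^2)/7 = 112/7 = 16, a_2 = floor((13 + 8)/16) = 1.
  m_3 = 16*1 - 8 = 8, d_3 = (176 - 8^2)/16 = 112/16 = 7, a_3 = floor((13 + 8)/7) = 3.
  m_4 = 7*3 - 8 = 13, d_4 = (176 - 13^2)/7 = 7/7 = 1, a_4 = floor((13 + 13)/1) = 26.
  m_5 = 1*26 - 13 = 13, d_5 = (176 - 13^2)/1 = 7/1 = 7: (m_5, d_5) = (m_1, d_1) = (13, 7), so from here the quotients repeat a_1, ..., a_4; the period length is 4.
So sqrt(176) = [13; (3, 1, 3, 26)] with period length k = 4.
k is even, so the fundamental solution of x^2 - 176y^2 = 1 is (p_{k-1}, q_{k-1}) = (p_3, q_3); compute convergents through index 3.
Convergents (p_i = a_i*p_{i-1} + p_{i-2}, q_i = a_i*q_{i-1} + q_{i-2} with p_{-2}=0, p_{-1}=1, q_{-2}=1, q_{-1}=0):
  i=0: a_0=13, p_0 = 13*1 + 0 = 13, q_0 = 13*0 + 1 = 1.
  i=1: a_1=3, p_1 = 3*13 + 1 = 40, q_1 = 3*1 + 0 = 3.
  i=2: a_2=1, p_2 = 1*40 + 13 = 53, q_2 = 1*3 + 1 = 4.
  i=3: a_3=3, p_3 = 3*53 + 40 = 199, q_3 = 3*4 + 3 = 15.
Check: 199^2 - 176*15^2 = 39601 - 39600 = 1, so (x, y) = (199, 15) solves the equation, and by the theorem it is the least positive solution.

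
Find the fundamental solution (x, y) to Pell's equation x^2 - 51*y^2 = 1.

(x, y) = (50, 7)

First expand sqrt(51) as a continued fraction. With x_i = (sqrt(51) + m_i)/d_i and (m_0, d_0) = (0, 1): a_0 = floor(sqrt(51)) = 7, since 7^2 = 49 <= 51 < 64 = 8^2.
Iterate m_{i+1} = d_i*a_i - m_i, d_{i+1} = (51 - m_{i+1}^2)/d_i, a_{i+1} = floor((a_0 + m_{i+1})/d_{i+1}):
  m_1 = 1*7 - 0 = 7, d_1 = (51 - 7^2)/1 = 2/1 = 2, a_1 = floor((7 + 7)/2) = 7.
  m_2 = 2*7 - 7 = 7, d_2 = (51 - 7^2)/2 = 2/2 = 1, a_2 = floor((7 + 7)/1) = 14.
  m_3 = 1*14 - 7 = 7, d_3 = (51 - 7^2)/1 = 2/1 = 2: (m_3, d_3) = (m_1, d_1) = (7, 2), so from here the quotients repeat a_1, a_2; the period length is 2.
So sqrt(51) = [7; (7, 14)] with period length k = 2.
k is even, so the fundamental solution of x^2 - 51y^2 = 1 is (p_{k-1}, q_{k-1}) = (p_1, q_1); compute convergents through index 1.
Convergents (p_i = a_i*p_{i-1} + p_{i-2}, q_i = a_i*q_{i-1} + q_{i-2} with p_{-2}=0, p_{-1}=1, q_{-2}=1, q_{-1}=0):
  i=0: a_0=7, p_0 = 7*1 + 0 = 7, q_0 = 7*0 + 1 = 1.
  i=1: a_1=7, p_1 = 7*7 + 1 = 50, q_1 = 7*1 + 0 = 7.
Check: 50^2 - 51*7^2 = 2500 - 2499 = 1, so (x, y) = (50, 7) solves the equation, and by the theorem it is the least positive solution.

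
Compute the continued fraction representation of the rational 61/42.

[1; 2, 4, 1, 3]

Run the Euclidean algorithm on 61 and 42; the successive quotients are the partial quotients a_0, a_1, ... (each step inverts the fractional part left over by the previous one):
  61 = 1*42 + 19, so a_0 = 1.
  42 = 2*19 + 4, so a_1 = 2.
  19 = 4*4 + 3, so a_2 = 4.
  4 = 1*3 + 1, so a_3 = 1.
  3 = 3*1 + 0, so a_4 = 3.
The remainder reaches 0 after 5 divisions, so the expansion has 5 partial quotients, read off in order.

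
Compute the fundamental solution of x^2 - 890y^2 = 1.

First expand sqrt(890) as a continued fraction. With x_i = (sqrt(890) + m_i)/d_i and (m_0, d_0) = (0, 1): a_0 = floor(sqrt(890)) = 29, since 29^2 = 841 <= 890 < 900 = 30^2.
Iterate m_{i+1} = d_i*a_i - m_i, d_{i+1} = (890 - m_{i+1}^2)/d_i, a_{i+1} = floor((a_0 + m_{i+1})/d_{i+1}):
  m_1 = 1*29 - 0 = 29, d_1 = (890 - 29^2)/1 = 49/1 = 49, a_1 = floor((29 + 29)/49) = 1.
  m_2 = 49*1 - 29 = 20, d_2 = (890 - 20^2)/49 = 490/49 = 10, a_2 = floor((29 + 20)/10) = 4.
  m_3 = 10*4 - 20 = 20, d_3 = (890 - 20^2)/10 = 490/10 = 49, a_3 = floor((29 + 20)/49) = 1.
  m_4 = 49*1 - 20 = 29, d_4 = (890 - 29^2)/49 = 49/49 = 1, a_4 = floor((29 + 29)/1) = 58.
  m_5 = 1*58 - 29 = 29, d_5 = (890 - 29^2)/1 = 49/1 = 49: (m_5, d_5) = (m_1, d_1) = (29, 49), so from here the quotients repeat a_1, ..., a_4; the period length is 4.
So sqrt(890) = [29; (1, 4, 1, 58)] with period length k = 4.
k is even, so the fundamental solution of x^2 - 890y^2 = 1 is (p_{k-1}, q_{k-1}) = (p_3, q_3); compute convergents through index 3.
Convergents (p_i = a_i*p_{i-1} + p_{i-2}, q_i = a_i*q_{i-1} + q_{i-2} with p_{-2}=0, p_{-1}=1, q_{-2}=1, q_{-1}=0):
  i=0: a_0=29, p_0 = 29*1 + 0 = 29, q_0 = 29*0 + 1 = 1.
  i=1: a_1=1, p_1 = 1*29 + 1 = 30, q_1 = 1*1 + 0 = 1.
  i=2: a_2=4, p_2 = 4*30 + 29 = 149, q_2 = 4*1 + 1 = 5.
  i=3: a_3=1, p_3 = 1*149 + 30 = 179, q_3 = 1*5 + 1 = 6.
Check: 179^2 - 890*6^2 = 32041 - 32040 = 1, so (x, y) = (179, 6) solves the equation, and by the theorem it is the least positive solution.

(x, y) = (179, 6)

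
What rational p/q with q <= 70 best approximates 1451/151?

615/64

Expand x = 1451/151 as a continued fraction with the Euclidean algorithm:
  1451 = 9*151 + 92, so a_0 = 9.
  151 = 1*92 + 59, so a_1 = 1.
  92 = 1*59 + 33, so a_2 = 1.
  59 = 1*33 + 26, so a_3 = 1.
  33 = 1*26 + 7, so a_4 = 1.
  26 = 3*7 + 5, so a_5 = 3.
  7 = 1*5 + 2, so a_6 = 1.
  5 = 2*2 + 1, so a_7 = 2.
  2 = 2*1 + 0, so a_8 = 2.
so x = [9; 1, 1, 1, 1, 3, 1, 2, 2].
Convergents (p_i = a_i*p_{i-1} + p_{i-2}, q_i = a_i*q_{i-1} + q_{i-2} with p_{-2}=0, p_{-1}=1, q_{-2}=1, q_{-1}=0), until the denominator exceeds 70:
  i=0: a_0=9, p_0 = 9*1 + 0 = 9, q_0 = 9*0 + 1 = 1.
  i=1: a_1=1, p_1 = 1*9 + 1 = 10, q_1 = 1*1 + 0 = 1.
  i=2: a_2=1, p_2 = 1*10 + 9 = 19, q_2 = 1*1 + 1 = 2.
  i=3: a_3=1, p_3 = 1*19 + 10 = 29, q_3 = 1*2 + 1 = 3.
  i=4: a_4=1, p_4 = 1*29 + 19 = 48, q_4 = 1*3 + 2 = 5.
  i=5: a_5=3, p_5 = 3*48 + 29 = 173, q_5 = 3*5 + 3 = 18.
  i=6: a_6=1, p_6 = 1*173 + 48 = 221, q_6 = 1*18 + 5 = 23.
  i=7: a_7=2, p_7 = 2*221 + 173 = 615, q_7 = 2*23 + 18 = 64.
  i=8: a_8=2, p_8 = 2*615 + 221 = 1451, q_8 = 2*64 + 23 = 151.
q_8 = 151 > 70, so the last convergent with denominator <= 70 is p_7/q_7 = 615/64.
The closest fraction with denominator <= 70 is either p_7/q_7 or the intermediate fraction (k*p_7 + p_6)/(k*q_7 + q_6) with the largest k >= 1 whose denominator stays <= 70; these approach x as k grows, and every other convergent or intermediate fraction in range is farther away.
Largest k: floor((70 - q_6)/q_7) = floor((70 - 23)/64) = 0.
Since k = 0, no intermediate fraction beyond p_7/q_7 has denominator <= 70, so the convergent 615/64 is the closest (its error is |1451*64 - 615*151|/(151*64) = 1/9664).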